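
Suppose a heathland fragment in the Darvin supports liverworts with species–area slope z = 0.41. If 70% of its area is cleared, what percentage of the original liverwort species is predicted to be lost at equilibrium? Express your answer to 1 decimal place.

S_new/S_old = (A_new/A_old)^z = 0.3^0.41
= exp(0.41 × ln 0.3) = exp(0.41 × -1.2040) = exp(-0.4936) ≈ 0.6104
Fraction lost = 1 − 0.6104 = 0.3896

39.0%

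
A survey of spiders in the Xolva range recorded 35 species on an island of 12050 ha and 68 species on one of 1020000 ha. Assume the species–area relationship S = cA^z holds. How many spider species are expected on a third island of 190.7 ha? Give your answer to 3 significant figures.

z = ln(68/35) / ln(1020000/12050) = 0.6642 / 4.4385 = 0.1496
c = 35 / 12050^0.1496 = 35 / 4.08 = 8.578
S₃ = 8.578 × 190.7^0.1496 = 8.578 × 2.194 ≈ 18.82

18.8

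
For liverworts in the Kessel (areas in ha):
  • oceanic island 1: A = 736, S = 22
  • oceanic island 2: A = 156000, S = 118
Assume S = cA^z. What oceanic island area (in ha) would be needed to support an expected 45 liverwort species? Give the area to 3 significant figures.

z = ln(118/22) / ln(156000/736) = 1.6796 / 5.3564 = 0.3136
c = 22 / 736^0.3136 = 22 / 7.925 = 2.776
A = (45/2.776)^(1/0.3136) ⇒ ln A = ln(16.21)/0.3136 = 8.8833
A = e^8.8833 ≈ 7211 ha

7210 ha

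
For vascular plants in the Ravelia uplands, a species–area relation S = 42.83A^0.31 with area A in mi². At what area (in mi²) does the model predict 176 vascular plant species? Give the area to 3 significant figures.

176 = 42.83 × A^0.31  ⇒  A^0.31 = 176/42.83 = 4.109
ln A = ln(4.109) / 0.31 = 1.4132 / 0.31 = 4.5589
A = e^4.5589 ≈ 95.47 mi²

95.5 mi²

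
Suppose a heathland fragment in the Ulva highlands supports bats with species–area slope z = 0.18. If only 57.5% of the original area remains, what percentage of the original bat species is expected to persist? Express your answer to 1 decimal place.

90.5%

S_new/S_old = (A_new/A_old)^z = 0.575^0.18
= exp(0.18 × ln 0.575) = exp(0.18 × -0.5534) = exp(-0.0996) ≈ 0.9052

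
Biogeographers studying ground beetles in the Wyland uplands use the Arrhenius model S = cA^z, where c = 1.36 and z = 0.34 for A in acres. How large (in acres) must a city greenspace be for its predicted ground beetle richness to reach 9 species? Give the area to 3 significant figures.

259 acres

9 = 1.36 × A^0.34  ⇒  A^0.34 = 9/1.36 = 6.618
ln A = ln(6.618) / 0.34 = 1.8897 / 0.34 = 5.5581
A = e^5.5581 ≈ 259.3 acres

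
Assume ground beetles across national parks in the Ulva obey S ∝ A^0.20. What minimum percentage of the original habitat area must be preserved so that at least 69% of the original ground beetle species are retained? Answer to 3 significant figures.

Need (A_new/A_old)^0.2 = 0.69, so A_new/A_old = 0.69^(1/0.2) = 0.69^5
ln(A_new/A_old) = ln 0.69 / 0.2 = -0.3711 / 0.2 = -1.8553
A_new/A_old = e^-1.8553 ≈ 0.1564

15.6%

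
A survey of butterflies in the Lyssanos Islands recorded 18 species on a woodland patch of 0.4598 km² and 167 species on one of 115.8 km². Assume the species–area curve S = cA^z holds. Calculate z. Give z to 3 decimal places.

0.403

Taking logs: ln S = ln c + z ln A, so z = (ln S₂ − ln S₁)/(ln A₂ − ln A₁).
z = ln(167/18) / ln(115.8/0.4598) = ln(9.278) / ln(251.8) = 2.2276 / 5.5288 = 0.4029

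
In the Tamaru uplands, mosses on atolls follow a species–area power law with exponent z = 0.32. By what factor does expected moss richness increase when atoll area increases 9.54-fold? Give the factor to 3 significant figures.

S₂/S₁ = (A₂/A₁)^z = 9.54^0.32
ln(S₂/S₁) = 0.32 × ln 9.54 = 0.32 × 2.2555 = 0.7218
S₂/S₁ = e^0.7218 ≈ 2.058

2.06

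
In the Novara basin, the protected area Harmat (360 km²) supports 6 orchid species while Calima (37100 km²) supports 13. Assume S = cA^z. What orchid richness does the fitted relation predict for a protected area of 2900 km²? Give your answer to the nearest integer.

8

z = ln(13/6) / ln(37100/360) = 0.7732 / 4.6353 = 0.1668
c = 6 / 360^0.1668 = 6 / 2.669 = 2.248
S₃ = 2.248 × 2900^0.1668 = 2.248 × 3.78 ≈ 8.498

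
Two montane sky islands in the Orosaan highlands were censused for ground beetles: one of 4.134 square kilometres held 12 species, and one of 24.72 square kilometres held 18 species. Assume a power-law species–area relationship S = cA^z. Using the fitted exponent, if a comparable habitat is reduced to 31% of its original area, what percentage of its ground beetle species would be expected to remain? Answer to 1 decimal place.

76.7%

z = ln(18/12) / ln(24.72/4.134) = 0.4055 / 1.7884 = 0.2267
S_new/S_old = (A_new/A_old)^z = 0.31^0.2267 = exp(0.2267 × -1.1712) = 0.7668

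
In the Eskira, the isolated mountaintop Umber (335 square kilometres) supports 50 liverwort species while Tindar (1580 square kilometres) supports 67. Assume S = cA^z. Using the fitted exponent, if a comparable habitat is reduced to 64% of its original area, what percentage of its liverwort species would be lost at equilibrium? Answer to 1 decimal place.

z = ln(67/50) / ln(1580/335) = 0.2927 / 1.5510 = 0.1887
S_new/S_old = (A_new/A_old)^z = 0.64^0.1887 = exp(0.1887 × -0.4463) = 0.9192
Fraction lost = 1 − 0.9192 = 0.08076

8.1%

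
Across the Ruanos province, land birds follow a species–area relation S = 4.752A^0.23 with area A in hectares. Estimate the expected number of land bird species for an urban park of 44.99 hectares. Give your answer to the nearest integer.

S = 4.752 × 44.99^0.23
ln S = ln 4.752 + 0.23 × ln 44.99 = 1.5586 + 0.23 × 3.8064 = 2.4340
S = e^2.4340 ≈ 11.4

11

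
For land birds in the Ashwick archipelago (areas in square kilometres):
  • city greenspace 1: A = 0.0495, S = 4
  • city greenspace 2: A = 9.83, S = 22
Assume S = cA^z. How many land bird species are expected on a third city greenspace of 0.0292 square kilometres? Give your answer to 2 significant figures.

3.4

z = ln(22/4) / ln(9.83/0.0495) = 1.7047 / 5.2912 = 0.3222
c = 4 / 0.0495^0.3222 = 4 / 0.3797 = 10.54
S₃ = 10.54 × 0.0292^0.3222 = 10.54 × 0.3203 ≈ 3.374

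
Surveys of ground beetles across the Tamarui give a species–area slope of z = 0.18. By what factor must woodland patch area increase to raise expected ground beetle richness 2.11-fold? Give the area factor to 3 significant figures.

63.3

(A₂/A₁)^0.18 = 2.11, so A₂/A₁ = 2.11^(1/0.18) = 2.11^5.556
ln(A₂/A₁) = ln 2.11 / 0.18 = 0.7467 / 0.18 = 4.1483
A₂/A₁ = e^4.1483 ≈ 63.32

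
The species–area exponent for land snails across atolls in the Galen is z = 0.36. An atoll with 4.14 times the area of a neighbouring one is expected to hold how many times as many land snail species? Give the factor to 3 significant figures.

S₂/S₁ = (A₂/A₁)^z = 4.14^0.36
ln(S₂/S₁) = 0.36 × ln 4.14 = 0.36 × 1.4207 = 0.5115
S₂/S₁ = e^0.5115 ≈ 1.668

1.67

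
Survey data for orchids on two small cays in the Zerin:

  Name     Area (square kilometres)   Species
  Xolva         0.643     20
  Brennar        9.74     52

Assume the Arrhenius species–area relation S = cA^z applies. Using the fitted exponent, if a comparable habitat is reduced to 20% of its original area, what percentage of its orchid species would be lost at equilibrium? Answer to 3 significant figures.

43.2%

z = ln(52/20) / ln(9.74/0.643) = 0.9555 / 2.7179 = 0.3516
S_new/S_old = (A_new/A_old)^z = 0.2^0.3516 = exp(0.3516 × -1.6094) = 0.5679
Fraction lost = 1 − 0.5679 = 0.4321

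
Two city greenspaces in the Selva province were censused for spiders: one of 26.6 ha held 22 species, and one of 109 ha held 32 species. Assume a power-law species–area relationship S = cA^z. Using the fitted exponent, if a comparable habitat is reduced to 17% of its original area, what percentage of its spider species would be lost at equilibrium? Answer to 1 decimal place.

37.5%

z = ln(32/22) / ln(109/26.6) = 0.3747 / 1.4104 = 0.2657
S_new/S_old = (A_new/A_old)^z = 0.17^0.2657 = exp(0.2657 × -1.7720) = 0.6245
Fraction lost = 1 − 0.6245 = 0.3755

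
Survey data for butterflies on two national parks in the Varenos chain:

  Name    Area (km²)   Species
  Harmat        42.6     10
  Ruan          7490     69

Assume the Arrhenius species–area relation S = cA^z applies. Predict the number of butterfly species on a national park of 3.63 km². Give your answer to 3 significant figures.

z = ln(69/10) / ln(7490/42.6) = 1.9315 / 5.1695 = 0.3736
c = 10 / 42.6^0.3736 = 10 / 4.063 = 2.461
S₃ = 2.461 × 3.63^0.3736 = 2.461 × 1.619 ≈ 3.985

3.98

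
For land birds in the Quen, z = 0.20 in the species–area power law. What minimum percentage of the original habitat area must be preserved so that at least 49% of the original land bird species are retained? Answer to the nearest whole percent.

3%

Need (A_new/A_old)^0.2 = 0.49, so A_new/A_old = 0.49^(1/0.2) = 0.49^5
ln(A_new/A_old) = ln 0.49 / 0.2 = -0.7133 / 0.2 = -3.5667
A_new/A_old = e^-3.5667 ≈ 0.02825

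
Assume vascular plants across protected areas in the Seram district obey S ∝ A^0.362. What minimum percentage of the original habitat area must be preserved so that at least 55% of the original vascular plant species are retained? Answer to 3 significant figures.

Need (A_new/A_old)^0.362 = 0.55, so A_new/A_old = 0.55^(1/0.362) = 0.55^2.762
ln(A_new/A_old) = ln 0.55 / 0.362 = -0.5978 / 0.362 = -1.6515
A_new/A_old = e^-1.6515 ≈ 0.1918

19.2%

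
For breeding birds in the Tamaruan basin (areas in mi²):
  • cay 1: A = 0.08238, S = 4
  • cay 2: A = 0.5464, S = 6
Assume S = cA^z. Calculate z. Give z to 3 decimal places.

0.214

Taking logs: ln S = ln c + z ln A, so z = (ln S₂ − ln S₁)/(ln A₂ − ln A₁).
z = ln(6/4) / ln(0.5464/0.08238) = ln(1.5) / ln(6.633) = 0.4055 / 1.8920 = 0.2143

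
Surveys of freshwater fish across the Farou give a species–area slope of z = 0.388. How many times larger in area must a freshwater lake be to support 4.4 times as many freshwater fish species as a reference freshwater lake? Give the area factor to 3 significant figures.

45.5

(A₂/A₁)^0.388 = 4.4, so A₂/A₁ = 4.4^(1/0.388) = 4.4^2.577
ln(A₂/A₁) = ln 4.4 / 0.388 = 1.4816 / 0.388 = 3.8186
A₂/A₁ = e^3.8186 ≈ 45.54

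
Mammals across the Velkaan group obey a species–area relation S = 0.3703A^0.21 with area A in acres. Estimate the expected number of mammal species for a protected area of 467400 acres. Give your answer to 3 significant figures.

5.74

S = 0.3703 × 467400^0.21
ln S = ln 0.3703 + 0.21 × ln 467400 = -0.9934 + 0.21 × 13.0549 = 1.7481
S = e^1.7481 ≈ 5.744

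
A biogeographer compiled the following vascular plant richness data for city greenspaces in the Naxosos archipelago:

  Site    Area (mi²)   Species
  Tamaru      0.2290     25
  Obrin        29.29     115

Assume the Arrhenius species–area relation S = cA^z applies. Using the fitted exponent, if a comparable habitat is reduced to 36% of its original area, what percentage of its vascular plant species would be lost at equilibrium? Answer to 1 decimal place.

z = ln(115/25) / ln(29.29/0.229) = 1.5261 / 4.8513 = 0.3146
S_new/S_old = (A_new/A_old)^z = 0.36^0.3146 = exp(0.3146 × -1.0217) = 0.7251
Fraction lost = 1 − 0.7251 = 0.2749

27.5%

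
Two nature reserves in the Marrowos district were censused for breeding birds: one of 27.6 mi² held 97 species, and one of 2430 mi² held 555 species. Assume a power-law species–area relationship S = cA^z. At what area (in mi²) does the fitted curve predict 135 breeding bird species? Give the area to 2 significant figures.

64 mi²

z = ln(555/97) / ln(2430/27.6) = 1.7443 / 4.4778 = 0.3895
c = 97 / 27.6^0.3895 = 97 / 3.641 = 26.64
A = (135/26.64)^(1/0.3895) ⇒ ln A = ln(5.068)/0.3895 = 4.1664
A = e^4.1664 ≈ 64.49 mi²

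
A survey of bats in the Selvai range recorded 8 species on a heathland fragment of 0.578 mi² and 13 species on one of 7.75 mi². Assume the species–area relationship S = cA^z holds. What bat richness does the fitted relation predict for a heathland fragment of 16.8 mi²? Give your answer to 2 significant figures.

z = ln(13/8) / ln(7.75/0.578) = 0.4855 / 2.5959 = 0.1870
c = 8 / 0.578^0.1870 = 8 / 0.9026 = 8.864
S₃ = 8.864 × 16.8^0.1870 = 8.864 × 1.695 ≈ 15.02

15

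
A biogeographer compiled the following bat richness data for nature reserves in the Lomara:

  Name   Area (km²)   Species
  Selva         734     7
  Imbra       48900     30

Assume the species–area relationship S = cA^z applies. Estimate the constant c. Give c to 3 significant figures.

0.711

z = ln(S₂/S₁) / ln(A₂/A₁) = ln(30/7) / ln(48900/734) = 1.4553 / 4.1990 = 0.3466
c = S₁ / A₁^z = 7 / 734^0.3466 = 7 / 9.844 = 0.7111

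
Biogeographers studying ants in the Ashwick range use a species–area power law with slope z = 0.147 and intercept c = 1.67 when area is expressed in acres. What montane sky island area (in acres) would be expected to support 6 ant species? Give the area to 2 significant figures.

6000 acres

6 = 1.67 × A^0.147  ⇒  A^0.147 = 6/1.67 = 3.593
ln A = ln(3.593) / 0.147 = 1.2789 / 0.147 = 8.7002
A = e^8.7002 ≈ 6004 acres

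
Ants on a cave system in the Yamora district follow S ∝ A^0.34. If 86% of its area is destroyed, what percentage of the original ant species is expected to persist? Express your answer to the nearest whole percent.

51%

S_new/S_old = (A_new/A_old)^z = 0.14^0.34
= exp(0.34 × ln 0.14) = exp(0.34 × -1.9661) = exp(-0.6685) ≈ 0.5125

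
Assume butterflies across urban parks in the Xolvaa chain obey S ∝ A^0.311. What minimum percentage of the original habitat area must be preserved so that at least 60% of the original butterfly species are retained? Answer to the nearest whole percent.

19%

Need (A_new/A_old)^0.311 = 0.6, so A_new/A_old = 0.6^(1/0.311) = 0.6^3.215
ln(A_new/A_old) = ln 0.6 / 0.311 = -0.5108 / 0.311 = -1.6425
A_new/A_old = e^-1.6425 ≈ 0.1935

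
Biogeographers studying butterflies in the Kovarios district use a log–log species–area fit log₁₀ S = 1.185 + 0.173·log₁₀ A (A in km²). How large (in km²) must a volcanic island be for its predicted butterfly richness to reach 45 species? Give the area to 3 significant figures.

45 = 15.31 × A^0.173  ⇒  A^0.173 = 45/15.31 = 2.939
ln A = ln(2.939) / 0.173 = 1.0781 / 0.173 = 6.2318
A = e^6.2318 ≈ 508.7 km²

509 km²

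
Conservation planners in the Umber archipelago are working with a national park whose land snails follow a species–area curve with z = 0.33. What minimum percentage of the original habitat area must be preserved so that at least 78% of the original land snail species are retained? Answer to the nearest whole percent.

47%

Need (A_new/A_old)^0.33 = 0.78, so A_new/A_old = 0.78^(1/0.33) = 0.78^3.03
ln(A_new/A_old) = ln 0.78 / 0.33 = -0.2485 / 0.33 = -0.7529
A_new/A_old = e^-0.7529 ≈ 0.471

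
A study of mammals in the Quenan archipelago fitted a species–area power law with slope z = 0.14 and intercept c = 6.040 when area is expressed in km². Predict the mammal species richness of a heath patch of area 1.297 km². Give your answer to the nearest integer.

6

S = 6.04 × 1.297^0.14
ln S = ln 6.04 + 0.14 × ln 1.297 = 1.7984 + 0.14 × 0.2601 = 1.8348
S = e^1.8348 ≈ 6.264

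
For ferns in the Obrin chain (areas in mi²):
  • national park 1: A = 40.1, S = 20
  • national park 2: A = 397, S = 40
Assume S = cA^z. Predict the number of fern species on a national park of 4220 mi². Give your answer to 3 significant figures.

81.7

z = ln(40/20) / ln(397/40.1) = 0.6931 / 2.2926 = 0.3023
c = 20 / 40.1^0.3023 = 20 / 3.053 = 6.551
S₃ = 6.551 × 4220^0.3023 = 6.551 × 12.48 ≈ 81.74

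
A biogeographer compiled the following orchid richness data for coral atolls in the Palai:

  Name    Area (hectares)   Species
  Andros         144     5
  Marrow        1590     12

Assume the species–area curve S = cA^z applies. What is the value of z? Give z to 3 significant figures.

0.365

Taking logs: ln S = ln c + z ln A, so z = (ln S₂ − ln S₁)/(ln A₂ − ln A₁).
z = ln(12/5) / ln(1590/144) = ln(2.4) / ln(11.04) = 0.8755 / 2.4017 = 0.3645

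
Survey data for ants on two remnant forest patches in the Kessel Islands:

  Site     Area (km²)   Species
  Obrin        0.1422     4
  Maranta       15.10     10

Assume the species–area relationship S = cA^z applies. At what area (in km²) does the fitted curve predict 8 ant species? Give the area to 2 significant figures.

z = ln(10/4) / ln(15.1/0.1422) = 0.9163 / 4.6652 = 0.1964
c = 4 / 0.1422^0.1964 = 4 / 0.6817 = 5.867
A = (8/5.867)^(1/0.1964) ⇒ ln A = ln(1.363)/0.1964 = 1.5786
A = e^1.5786 ≈ 4.848 km²

4.8 km²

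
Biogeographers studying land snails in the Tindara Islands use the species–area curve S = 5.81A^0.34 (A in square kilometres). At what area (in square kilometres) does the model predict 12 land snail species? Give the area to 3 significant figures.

8.44 square kilometres

12 = 5.81 × A^0.34  ⇒  A^0.34 = 12/5.81 = 2.065
ln A = ln(2.065) / 0.34 = 0.7253 / 0.34 = 2.1333
A = e^2.1333 ≈ 8.443 square kilometres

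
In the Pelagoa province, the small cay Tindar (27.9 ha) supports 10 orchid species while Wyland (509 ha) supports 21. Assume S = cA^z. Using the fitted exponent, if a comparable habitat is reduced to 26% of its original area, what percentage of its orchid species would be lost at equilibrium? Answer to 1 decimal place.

29.1%

z = ln(21/10) / ln(509/27.9) = 0.7419 / 2.9038 = 0.2555
S_new/S_old = (A_new/A_old)^z = 0.26^0.2555 = exp(0.2555 × -1.3471) = 0.7088
Fraction lost = 1 − 0.7088 = 0.2912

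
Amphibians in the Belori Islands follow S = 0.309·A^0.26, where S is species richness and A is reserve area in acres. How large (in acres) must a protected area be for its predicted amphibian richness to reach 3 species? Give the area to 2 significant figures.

3 = 0.309 × A^0.26  ⇒  A^0.26 = 3/0.309 = 9.709
ln A = ln(9.709) / 0.26 = 2.2730 / 0.26 = 8.7424
A = e^8.7424 ≈ 6263 acres

6300 acres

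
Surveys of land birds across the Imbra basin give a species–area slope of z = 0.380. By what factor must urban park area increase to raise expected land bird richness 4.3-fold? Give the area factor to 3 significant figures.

46.5

(A₂/A₁)^0.38 = 4.3, so A₂/A₁ = 4.3^(1/0.38) = 4.3^2.632
ln(A₂/A₁) = ln 4.3 / 0.38 = 1.4586 / 0.38 = 3.8385
A₂/A₁ = e^3.8385 ≈ 46.45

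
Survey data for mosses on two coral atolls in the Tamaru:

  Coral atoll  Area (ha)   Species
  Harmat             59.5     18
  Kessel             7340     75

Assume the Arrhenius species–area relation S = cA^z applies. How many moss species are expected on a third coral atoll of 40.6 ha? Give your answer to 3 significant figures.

16.1

z = ln(75/18) / ln(7340/59.5) = 1.4271 / 4.8151 = 0.2964
c = 18 / 59.5^0.2964 = 18 / 3.357 = 5.362
S₃ = 5.362 × 40.6^0.2964 = 5.362 × 2.997 ≈ 16.07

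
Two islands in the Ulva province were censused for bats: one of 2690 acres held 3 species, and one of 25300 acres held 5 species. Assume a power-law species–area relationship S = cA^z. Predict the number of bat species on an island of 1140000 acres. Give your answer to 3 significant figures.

z = ln(5/3) / ln(25300/2690) = 0.5108 / 2.2413 = 0.2279
c = 3 / 2690^0.2279 = 3 / 6.049 = 0.4959
S₃ = 0.4959 × 1140000^0.2279 = 0.4959 × 24.01 ≈ 11.91

11.9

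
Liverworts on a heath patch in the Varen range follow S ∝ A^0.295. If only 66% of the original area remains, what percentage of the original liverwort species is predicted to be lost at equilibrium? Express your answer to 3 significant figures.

S_new/S_old = (A_new/A_old)^z = 0.66^0.295
= exp(0.295 × ln 0.66) = exp(0.295 × -0.4155) = exp(-0.1226) ≈ 0.8846
Fraction lost = 1 − 0.8846 = 0.1154

11.5%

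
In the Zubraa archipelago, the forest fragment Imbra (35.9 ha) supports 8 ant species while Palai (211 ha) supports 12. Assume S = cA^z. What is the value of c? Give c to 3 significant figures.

z = ln(S₂/S₁) / ln(A₂/A₁) = ln(12/8) / ln(211/35.9) = 0.4055 / 1.7711 = 0.2289
c = S₁ / A₁^z = 8 / 35.9^0.2289 = 8 / 2.27 = 3.524

3.52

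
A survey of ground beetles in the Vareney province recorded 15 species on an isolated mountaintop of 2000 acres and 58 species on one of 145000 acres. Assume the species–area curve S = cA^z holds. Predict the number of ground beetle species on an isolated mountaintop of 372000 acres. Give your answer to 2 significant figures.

78

z = ln(58/15) / ln(145000/2000) = 1.3524 / 4.2836 = 0.3157
c = 15 / 2000^0.3157 = 15 / 11.02 = 1.361
S₃ = 1.361 × 372000^0.3157 = 1.361 × 57.37 ≈ 78.09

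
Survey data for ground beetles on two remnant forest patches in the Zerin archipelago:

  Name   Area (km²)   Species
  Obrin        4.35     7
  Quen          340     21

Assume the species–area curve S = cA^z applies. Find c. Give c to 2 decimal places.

4.83

z = ln(S₂/S₁) / ln(A₂/A₁) = ln(21/7) / ln(340/4.35) = 1.0986 / 4.3588 = 0.2520
c = S₁ / A₁^z = 7 / 4.35^0.2520 = 7 / 1.449 = 4.832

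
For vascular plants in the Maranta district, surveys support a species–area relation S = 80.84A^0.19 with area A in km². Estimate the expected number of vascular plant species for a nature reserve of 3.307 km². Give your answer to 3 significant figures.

S = 80.84 × 3.307^0.19
ln S = ln 80.84 + 0.19 × ln 3.307 = 4.3925 + 0.19 × 1.1960 = 4.6197
S = e^4.6197 ≈ 101.5

101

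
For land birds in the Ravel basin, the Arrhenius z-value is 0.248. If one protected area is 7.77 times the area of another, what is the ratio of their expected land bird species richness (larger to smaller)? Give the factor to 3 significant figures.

S₂/S₁ = (A₂/A₁)^z = 7.77^0.248
ln(S₂/S₁) = 0.248 × ln 7.77 = 0.248 × 2.0503 = 0.5085
S₂/S₁ = e^0.5085 ≈ 1.663

1.66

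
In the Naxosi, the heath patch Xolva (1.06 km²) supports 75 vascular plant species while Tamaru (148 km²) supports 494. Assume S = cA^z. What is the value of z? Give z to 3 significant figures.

Taking logs: ln S = ln c + z ln A, so z = (ln S₂ − ln S₁)/(ln A₂ − ln A₁).
z = ln(494/75) / ln(148/1.06) = ln(6.587) / ln(139.6) = 1.8850 / 4.9389 = 0.3817

0.382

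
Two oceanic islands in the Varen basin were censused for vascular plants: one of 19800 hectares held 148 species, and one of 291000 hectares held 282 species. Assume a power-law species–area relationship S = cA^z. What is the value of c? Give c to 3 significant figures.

13.8

z = ln(S₂/S₁) / ln(A₂/A₁) = ln(282/148) / ln(291000/19800) = 0.6447 / 2.6876 = 0.2399
c = S₁ / A₁^z = 148 / 19800^0.2399 = 148 / 10.73 = 13.79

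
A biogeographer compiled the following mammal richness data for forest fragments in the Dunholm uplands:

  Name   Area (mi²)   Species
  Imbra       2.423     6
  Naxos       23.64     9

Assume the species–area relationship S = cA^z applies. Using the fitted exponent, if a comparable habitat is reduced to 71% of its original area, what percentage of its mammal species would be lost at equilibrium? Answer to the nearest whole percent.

6%

z = ln(9/6) / ln(23.64/2.423) = 0.4055 / 2.2779 = 0.1780
S_new/S_old = (A_new/A_old)^z = 0.71^0.1780 = exp(0.1780 × -0.3425) = 0.9409
Fraction lost = 1 − 0.9409 = 0.05914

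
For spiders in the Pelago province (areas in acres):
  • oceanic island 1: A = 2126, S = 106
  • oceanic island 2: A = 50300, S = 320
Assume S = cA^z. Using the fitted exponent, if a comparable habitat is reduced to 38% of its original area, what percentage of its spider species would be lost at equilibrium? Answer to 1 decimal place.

z = ln(320/106) / ln(50300/2126) = 1.1049 / 3.1638 = 0.3492
S_new/S_old = (A_new/A_old)^z = 0.38^0.3492 = exp(0.3492 × -0.9676) = 0.7133
Fraction lost = 1 − 0.7133 = 0.2867

28.7%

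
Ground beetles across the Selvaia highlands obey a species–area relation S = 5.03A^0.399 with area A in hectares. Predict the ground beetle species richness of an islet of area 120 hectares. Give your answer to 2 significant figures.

34

S = 5.03 × 120^0.399
ln S = ln 5.03 + 0.399 × ln 120 = 1.6154 + 0.399 × 4.7875 = 3.5256
S = e^3.5256 ≈ 33.98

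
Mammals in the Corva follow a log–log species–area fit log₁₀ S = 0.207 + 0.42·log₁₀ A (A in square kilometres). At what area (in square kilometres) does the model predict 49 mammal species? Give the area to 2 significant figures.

49 = 1.611 × A^0.42  ⇒  A^0.42 = 49/1.611 = 30.42
ln A = ln(30.42) / 0.42 = 3.4152 / 0.42 = 8.1314
A = e^8.1314 ≈ 3400 square kilometres

3400 square kilometres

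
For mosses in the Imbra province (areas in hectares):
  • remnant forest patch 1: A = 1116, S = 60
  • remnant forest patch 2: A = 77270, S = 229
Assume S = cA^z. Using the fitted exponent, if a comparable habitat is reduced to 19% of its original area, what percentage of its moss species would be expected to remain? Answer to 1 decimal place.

z = ln(229/60) / ln(77270/1116) = 1.3394 / 4.2376 = 0.3161
S_new/S_old = (A_new/A_old)^z = 0.19^0.3161 = exp(0.3161 × -1.6607) = 0.5916

59.2%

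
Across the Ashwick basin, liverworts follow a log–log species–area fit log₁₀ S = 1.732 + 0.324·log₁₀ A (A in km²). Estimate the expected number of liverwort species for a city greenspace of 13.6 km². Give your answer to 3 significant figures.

126

S = 53.95 × 13.6^0.324
ln S = ln 53.95 + 0.324 × ln 13.6 = 3.9881 + 0.324 × 2.6101 = 4.8337
S = e^4.8337 ≈ 125.7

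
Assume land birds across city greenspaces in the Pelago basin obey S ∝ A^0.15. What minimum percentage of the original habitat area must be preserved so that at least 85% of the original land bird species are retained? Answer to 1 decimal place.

33.8%

Need (A_new/A_old)^0.15 = 0.85, so A_new/A_old = 0.85^(1/0.15) = 0.85^6.667
ln(A_new/A_old) = ln 0.85 / 0.15 = -0.1625 / 0.15 = -1.0835
A_new/A_old = e^-1.0835 ≈ 0.3384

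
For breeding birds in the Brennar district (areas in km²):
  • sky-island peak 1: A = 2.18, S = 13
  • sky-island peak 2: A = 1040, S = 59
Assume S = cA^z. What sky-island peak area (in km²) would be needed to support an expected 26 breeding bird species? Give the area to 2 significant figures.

z = ln(59/13) / ln(1040/2.18) = 1.5126 / 6.1677 = 0.2452
c = 13 / 2.18^0.2452 = 13 / 1.211 = 10.74
A = (26/10.74)^(1/0.2452) ⇒ ln A = ln(2.421)/0.2452 = 3.6057
A = e^3.6057 ≈ 36.81 km²

37 km²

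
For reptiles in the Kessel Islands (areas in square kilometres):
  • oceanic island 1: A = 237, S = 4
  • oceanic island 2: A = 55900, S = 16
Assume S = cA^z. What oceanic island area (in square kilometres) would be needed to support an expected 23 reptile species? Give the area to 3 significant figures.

234000 square kilometres

z = ln(16/4) / ln(55900/237) = 1.3863 / 5.4633 = 0.2537
c = 4 / 237^0.2537 = 4 / 4.005 = 0.9988
A = (23/0.9988)^(1/0.2537) ⇒ ln A = ln(23.03)/0.2537 = 12.3615
A = e^12.3615 ≈ 233631 square kilometres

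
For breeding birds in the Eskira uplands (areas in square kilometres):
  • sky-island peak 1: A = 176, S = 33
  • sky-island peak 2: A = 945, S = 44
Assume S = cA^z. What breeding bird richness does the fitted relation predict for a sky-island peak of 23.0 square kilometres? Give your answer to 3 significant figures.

z = ln(44/33) / ln(945/176) = 0.2877 / 1.6807 = 0.1712
c = 33 / 176^0.1712 = 33 / 2.423 = 13.62
S₃ = 13.62 × 23^0.1712 = 13.62 × 1.71 ≈ 23.29

23.3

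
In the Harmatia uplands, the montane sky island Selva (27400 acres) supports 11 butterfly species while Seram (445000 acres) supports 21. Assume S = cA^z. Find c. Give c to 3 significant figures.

z = ln(S₂/S₁) / ln(A₂/A₁) = ln(21/11) / ln(445000/27400) = 0.6466 / 2.7875 = 0.2320
c = S₁ / A₁^z = 11 / 27400^0.2320 = 11 / 10.7 = 1.028

1.03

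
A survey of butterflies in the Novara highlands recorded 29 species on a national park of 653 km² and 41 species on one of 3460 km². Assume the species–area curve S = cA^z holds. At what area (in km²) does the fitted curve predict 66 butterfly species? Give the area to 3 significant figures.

34300 km²

z = ln(41/29) / ln(3460/653) = 0.3463 / 1.6674 = 0.2077
c = 29 / 653^0.2077 = 29 / 3.842 = 7.548
A = (66/7.548)^(1/0.2077) ⇒ ln A = ln(8.744)/0.2077 = 10.4415
A = e^10.4415 ≈ 34253 km²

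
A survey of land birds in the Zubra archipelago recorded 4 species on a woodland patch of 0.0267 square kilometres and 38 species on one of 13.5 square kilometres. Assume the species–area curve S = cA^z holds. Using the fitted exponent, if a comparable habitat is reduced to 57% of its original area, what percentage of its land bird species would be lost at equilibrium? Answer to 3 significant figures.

18.4%

z = ln(38/4) / ln(13.5/0.0267) = 2.2513 / 6.2258 = 0.3616
S_new/S_old = (A_new/A_old)^z = 0.57^0.3616 = exp(0.3616 × -0.5621) = 0.8161
Fraction lost = 1 − 0.8161 = 0.1839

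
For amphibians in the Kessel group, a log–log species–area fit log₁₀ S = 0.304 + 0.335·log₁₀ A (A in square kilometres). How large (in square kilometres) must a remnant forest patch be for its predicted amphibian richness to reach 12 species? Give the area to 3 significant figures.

206 square kilometres

12 = 2.014 × A^0.335  ⇒  A^0.335 = 12/2.014 = 5.959
ln A = ln(5.959) / 0.335 = 1.7849 / 0.335 = 5.3281
A = e^5.3281 ≈ 206.1 square kilometres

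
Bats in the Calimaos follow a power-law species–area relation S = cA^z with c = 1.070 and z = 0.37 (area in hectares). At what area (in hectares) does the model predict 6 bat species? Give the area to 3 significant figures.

6 = 1.07 × A^0.37  ⇒  A^0.37 = 6/1.07 = 5.607
ln A = ln(5.607) / 0.37 = 1.7241 / 0.37 = 4.6597
A = e^4.6597 ≈ 105.6 hectares

106 hectares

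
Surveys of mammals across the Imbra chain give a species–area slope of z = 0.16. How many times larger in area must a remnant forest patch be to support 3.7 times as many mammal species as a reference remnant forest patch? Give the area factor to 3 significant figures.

3560

(A₂/A₁)^0.16 = 3.7, so A₂/A₁ = 3.7^(1/0.16) = 3.7^6.25
ln(A₂/A₁) = ln 3.7 / 0.16 = 1.3083 / 0.16 = 8.1771
A₂/A₁ = e^8.1771 ≈ 3558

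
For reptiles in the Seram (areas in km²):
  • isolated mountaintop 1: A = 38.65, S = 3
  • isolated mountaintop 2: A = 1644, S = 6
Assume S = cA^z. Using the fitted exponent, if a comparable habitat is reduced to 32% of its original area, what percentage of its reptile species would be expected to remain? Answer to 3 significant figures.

81.0%

z = ln(6/3) / ln(1644/38.65) = 0.6931 / 3.7503 = 0.1848
S_new/S_old = (A_new/A_old)^z = 0.32^0.1848 = exp(0.1848 × -1.1394) = 0.8101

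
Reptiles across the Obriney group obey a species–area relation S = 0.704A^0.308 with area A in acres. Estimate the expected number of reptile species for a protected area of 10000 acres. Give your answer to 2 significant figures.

12

S = 0.704 × 10000^0.308
ln S = ln 0.704 + 0.308 × ln 10000 = -0.3510 + 0.308 × 9.2103 = 2.4858
S = e^2.4858 ≈ 12.01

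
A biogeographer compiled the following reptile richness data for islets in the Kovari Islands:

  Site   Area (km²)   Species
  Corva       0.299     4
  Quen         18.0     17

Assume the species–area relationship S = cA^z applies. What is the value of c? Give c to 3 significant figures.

z = ln(S₂/S₁) / ln(A₂/A₁) = ln(17/4) / ln(18/0.299) = 1.4469 / 4.0977 = 0.3531
c = S₁ / A₁^z = 4 / 0.299^0.3531 = 4 / 0.6529 = 6.126

6.13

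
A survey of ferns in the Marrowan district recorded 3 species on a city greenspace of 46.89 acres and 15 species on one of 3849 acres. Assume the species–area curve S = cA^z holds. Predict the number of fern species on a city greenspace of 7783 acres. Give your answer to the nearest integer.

19

z = ln(15/3) / ln(3849/46.89) = 1.6094 / 4.4078 = 0.3651
c = 3 / 46.89^0.3651 = 3 / 4.075 = 0.7361
S₃ = 0.7361 × 7783^0.3651 = 0.7361 × 26.35 ≈ 19.4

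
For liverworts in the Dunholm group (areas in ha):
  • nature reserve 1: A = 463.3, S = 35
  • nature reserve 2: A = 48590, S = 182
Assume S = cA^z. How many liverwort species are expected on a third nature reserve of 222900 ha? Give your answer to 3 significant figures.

312

z = ln(182/35) / ln(48590/463.3) = 1.6487 / 4.6528 = 0.3543
c = 35 / 463.3^0.3543 = 35 / 8.803 = 3.976
S₃ = 3.976 × 222900^0.3543 = 3.976 × 78.53 ≈ 312.2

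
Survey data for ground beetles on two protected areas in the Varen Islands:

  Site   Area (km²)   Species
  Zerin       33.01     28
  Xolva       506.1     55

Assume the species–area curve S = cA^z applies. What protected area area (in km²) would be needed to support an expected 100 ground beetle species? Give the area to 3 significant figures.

5680 km²

z = ln(55/28) / ln(506.1/33.01) = 0.6751 / 2.7299 = 0.2473
c = 28 / 33.01^0.2473 = 28 / 2.374 = 11.79
A = (100/11.79)^(1/0.2473) ⇒ ln A = ln(8.48)/0.2473 = 8.6441
A = e^8.6441 ≈ 5677 km²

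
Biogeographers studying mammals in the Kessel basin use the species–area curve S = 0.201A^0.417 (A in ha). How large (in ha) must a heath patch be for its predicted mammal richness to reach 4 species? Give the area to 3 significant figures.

4 = 0.201 × A^0.417  ⇒  A^0.417 = 4/0.201 = 19.9
ln A = ln(19.9) / 0.417 = 2.9907 / 0.417 = 7.1720
A = e^7.1720 ≈ 1303 ha

1300 ha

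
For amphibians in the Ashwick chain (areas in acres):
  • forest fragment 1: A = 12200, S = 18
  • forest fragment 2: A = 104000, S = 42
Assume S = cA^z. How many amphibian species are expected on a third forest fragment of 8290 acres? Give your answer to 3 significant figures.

z = ln(42/18) / ln(104000/12200) = 0.8473 / 2.1430 = 0.3954
c = 18 / 12200^0.3954 = 18 / 41.28 = 0.4361
S₃ = 0.4361 × 8290^0.3954 = 0.4361 × 35.43 ≈ 15.45

15.4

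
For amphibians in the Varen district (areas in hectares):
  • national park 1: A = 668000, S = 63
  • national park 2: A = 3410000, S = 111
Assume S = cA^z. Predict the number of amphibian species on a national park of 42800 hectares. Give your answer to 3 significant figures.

z = ln(111/63) / ln(3410000/668000) = 0.5664 / 1.6302 = 0.3474
c = 63 / 668000^0.3474 = 63 / 105.6 = 0.5964
S₃ = 0.5964 × 42800^0.3474 = 0.5964 × 40.66 ≈ 24.25

24.3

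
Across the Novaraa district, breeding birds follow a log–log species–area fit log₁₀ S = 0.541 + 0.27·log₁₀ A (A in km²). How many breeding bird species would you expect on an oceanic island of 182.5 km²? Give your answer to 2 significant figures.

S = 3.475 × 182.5^0.27 = 3.475 × 4.079 ≈ 14.18

14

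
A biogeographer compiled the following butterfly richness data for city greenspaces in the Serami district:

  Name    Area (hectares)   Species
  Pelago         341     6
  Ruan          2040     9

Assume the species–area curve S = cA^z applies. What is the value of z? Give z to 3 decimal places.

Taking logs: ln S = ln c + z ln A, so z = (ln S₂ − ln S₁)/(ln A₂ − ln A₁).
z = ln(9/6) / ln(2040/341) = ln(1.5) / ln(5.982) = 0.4055 / 1.7888 = 0.2267

0.227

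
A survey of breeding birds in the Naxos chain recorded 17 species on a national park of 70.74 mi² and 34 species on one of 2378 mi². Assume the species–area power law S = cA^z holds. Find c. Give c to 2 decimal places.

7.34

z = ln(S₂/S₁) / ln(A₂/A₁) = ln(34/17) / ln(2378/70.74) = 0.6931 / 3.5150 = 0.1972
c = S₁ / A₁^z = 17 / 70.74^0.1972 = 17 / 2.316 = 7.34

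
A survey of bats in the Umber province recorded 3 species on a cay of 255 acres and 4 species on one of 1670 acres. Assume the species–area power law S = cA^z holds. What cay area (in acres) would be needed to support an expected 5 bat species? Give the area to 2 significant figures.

7200 acres

z = ln(4/3) / ln(1670/255) = 0.2877 / 1.8793 = 0.1531
c = 3 / 255^0.1531 = 3 / 2.336 = 1.284
A = (5/1.284)^(1/0.1531) ⇒ ln A = ln(3.893)/0.1531 = 8.8783
A = e^8.8783 ≈ 7175 acres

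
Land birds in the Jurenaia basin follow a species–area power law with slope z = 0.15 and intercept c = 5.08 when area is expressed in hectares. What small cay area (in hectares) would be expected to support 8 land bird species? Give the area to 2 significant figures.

8 = 5.08 × A^0.15  ⇒  A^0.15 = 8/5.08 = 1.575
ln A = ln(1.575) / 0.15 = 0.4541 / 0.15 = 3.0275
A = e^3.0275 ≈ 20.65 hectares

21 hectares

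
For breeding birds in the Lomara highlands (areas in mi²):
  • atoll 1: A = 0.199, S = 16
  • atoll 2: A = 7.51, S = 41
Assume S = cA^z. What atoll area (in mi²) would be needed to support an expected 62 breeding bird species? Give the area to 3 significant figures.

z = ln(41/16) / ln(7.51/0.199) = 0.9410 / 3.6307 = 0.2592
c = 16 / 0.199^0.2592 = 16 / 0.6581 = 24.31
A = (62/24.31)^(1/0.2592) ⇒ ln A = ln(2.55)/0.2592 = 3.6119
A = e^3.6119 ≈ 37.04 mi²

37.0 mi²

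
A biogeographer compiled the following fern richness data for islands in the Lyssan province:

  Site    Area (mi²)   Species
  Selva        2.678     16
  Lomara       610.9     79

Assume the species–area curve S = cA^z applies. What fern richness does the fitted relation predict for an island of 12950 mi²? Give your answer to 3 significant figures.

194

z = ln(79/16) / ln(610.9/2.678) = 1.5969 / 5.4299 = 0.2941
c = 16 / 2.678^0.2941 = 16 / 1.336 = 11.98
S₃ = 11.98 × 12950^0.2941 = 11.98 × 16.19 ≈ 193.9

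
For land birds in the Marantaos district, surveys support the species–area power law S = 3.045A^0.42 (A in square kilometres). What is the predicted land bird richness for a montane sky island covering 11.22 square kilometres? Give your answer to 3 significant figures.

S = 3.045 × 11.22^0.42
ln S = ln 3.045 + 0.42 × ln 11.22 = 1.1135 + 0.42 × 2.4177 = 2.1289
S = e^2.1289 ≈ 8.406

8.41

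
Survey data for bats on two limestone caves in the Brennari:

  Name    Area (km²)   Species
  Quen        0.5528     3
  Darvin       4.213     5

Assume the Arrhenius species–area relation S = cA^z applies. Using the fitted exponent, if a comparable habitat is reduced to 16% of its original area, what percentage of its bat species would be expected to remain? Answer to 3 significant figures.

z = ln(5/3) / ln(4.213/0.5528) = 0.5108 / 2.0309 = 0.2515
S_new/S_old = (A_new/A_old)^z = 0.16^0.2515 = exp(0.2515 × -1.8326) = 0.6307

63.1%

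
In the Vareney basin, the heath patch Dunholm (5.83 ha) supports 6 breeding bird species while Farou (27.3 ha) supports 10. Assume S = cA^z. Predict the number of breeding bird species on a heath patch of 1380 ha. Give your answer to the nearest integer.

z = ln(10/6) / ln(27.3/5.83) = 0.5108 / 1.5439 = 0.3309
c = 6 / 5.83^0.3309 = 6 / 1.792 = 3.348
S₃ = 3.348 × 1380^0.3309 = 3.348 × 10.94 ≈ 36.62

37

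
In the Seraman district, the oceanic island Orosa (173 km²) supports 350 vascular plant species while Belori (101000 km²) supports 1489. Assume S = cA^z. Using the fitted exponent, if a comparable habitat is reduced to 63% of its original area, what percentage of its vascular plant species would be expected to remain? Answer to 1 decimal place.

90.0%

z = ln(1489/350) / ln(101000/173) = 1.4479 / 6.3696 = 0.2273
S_new/S_old = (A_new/A_old)^z = 0.63^0.2273 = exp(0.2273 × -0.4620) = 0.9003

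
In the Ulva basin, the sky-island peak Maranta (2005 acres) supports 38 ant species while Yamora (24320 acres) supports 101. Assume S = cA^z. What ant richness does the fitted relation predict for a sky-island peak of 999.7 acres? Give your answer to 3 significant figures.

28.9

z = ln(101/38) / ln(24320/2005) = 0.9775 / 2.4957 = 0.3917
c = 38 / 2005^0.3917 = 38 / 19.65 = 1.934
S₃ = 1.934 × 999.7^0.3917 = 1.934 × 14.96 ≈ 28.93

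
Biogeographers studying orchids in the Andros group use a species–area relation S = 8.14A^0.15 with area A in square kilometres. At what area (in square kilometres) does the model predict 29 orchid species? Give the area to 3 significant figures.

4770 square kilometres

29 = 8.14 × A^0.15  ⇒  A^0.15 = 29/8.14 = 3.563
ln A = ln(3.563) / 0.15 = 1.2705 / 0.15 = 8.4700
A = e^8.4700 ≈ 4770 square kilometres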